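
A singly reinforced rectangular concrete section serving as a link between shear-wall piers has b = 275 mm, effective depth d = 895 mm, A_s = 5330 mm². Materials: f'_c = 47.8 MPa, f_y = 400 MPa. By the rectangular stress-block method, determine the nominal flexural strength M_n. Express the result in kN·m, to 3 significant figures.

M_n ≈ 1700 kN·m

T = A_s f_y = 5330 × 400 = 2132000 N = 2132 kN.
From C = T: a = T/(0.85 f'_c b) = 2132000/(0.85 × 47.8 × 275) = 190.81 mm.
M_n = T(d − a/2) = 2132 kN × (895 − 95.405) mm = 1704.74 kN·m.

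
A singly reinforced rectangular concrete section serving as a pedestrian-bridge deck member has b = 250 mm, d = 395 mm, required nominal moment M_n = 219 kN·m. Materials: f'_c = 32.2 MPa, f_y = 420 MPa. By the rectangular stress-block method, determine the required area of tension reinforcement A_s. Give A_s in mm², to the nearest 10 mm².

A_s ≈ 1490 mm²

With M_n = 0.85 f'_c a b (d − a/2), solve the quadratic for a:
a = d − √(d² − 2M_n/(0.85 f'_c b)) = 395 − √(395² − 2 × 219×10⁶/(0.85 × 32.2 × 250)) = 91.66 mm.
A_s = 0.85 f'_c a b / f_y = 0.85 × 32.2 × 91.66 × 250 / 420 = 1493.3 mm².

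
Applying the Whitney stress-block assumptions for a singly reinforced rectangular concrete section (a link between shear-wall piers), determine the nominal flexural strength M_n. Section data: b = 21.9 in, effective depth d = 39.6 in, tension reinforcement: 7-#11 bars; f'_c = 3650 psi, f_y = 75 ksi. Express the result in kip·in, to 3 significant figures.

M_n ≈ 27500 kip·in

A_s = 7 × 1.56 = 10.92 in².
T = A_s f_y = 10.92 × 75 = 819 kips.
a = T/(0.85 f'_c b) = 819/(0.85 × 3.65 × 21.9) = 12.054 in.
M_n = T(d − a/2) = 819 × (39.6 − 6.027) = 27496.3 kip·in.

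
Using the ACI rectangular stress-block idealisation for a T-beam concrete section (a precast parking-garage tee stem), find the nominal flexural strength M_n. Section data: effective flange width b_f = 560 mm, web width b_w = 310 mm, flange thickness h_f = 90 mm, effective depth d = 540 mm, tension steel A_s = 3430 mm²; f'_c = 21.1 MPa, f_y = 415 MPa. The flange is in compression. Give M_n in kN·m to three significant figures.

Tension: T = A_s f_y = 3430 × 415 = 1423450 N.
Try a within the flange: a = T/(0.85 f'_c b_f) = 1423450/(0.85 × 21.1 × 560) = 141.73 mm.
a = 141.73 > h_f = 90 mm: the block extends into the web. Split into flange-overhang and web parts.
C_f = 0.85 f'_c (b_f − b_w) h_f = 0.85 × 21.1 × (560 − 310) × 90 = 403538 N.
Remaining web compression depth: a_w = (T − C_f)/(0.85 f'_c b_w) = (1423450 − 403538)/(0.85 × 21.1 × 310) = 183.44 mm.
M_n = C_f(d − h_f/2) + (T − C_f)(d − a_w/2) = 403538 × (540 − 45) + 1019912 × (540 − 91.72) = 199.75 + 457.21 = 656.96 × 10⁶ N·mm.
M_n = 656.96 kN·m.

M_n ≈ 657 kN·m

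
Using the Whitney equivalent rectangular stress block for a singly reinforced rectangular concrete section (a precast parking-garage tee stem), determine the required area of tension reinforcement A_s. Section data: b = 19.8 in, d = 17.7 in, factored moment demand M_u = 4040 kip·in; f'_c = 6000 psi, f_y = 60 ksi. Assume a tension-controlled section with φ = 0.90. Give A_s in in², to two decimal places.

A_s ≈ 4.58 in²

M_n = M_u/φ = 4040/0.90 = 4488.89 kip·in.
From M_n = 0.85 f'_c a b (d − a/2):
a = d − √(d² − 2M_n/(0.85 f'_c b)) = 17.7 − √(17.7² − 2 × 4488.89/(0.85 × 6 × 19.8)) = 2.721 in.
A_s = 0.85 f'_c a b / f_y = 0.85 × 6 × 2.721 × 19.8 / 60 = 4.579 in².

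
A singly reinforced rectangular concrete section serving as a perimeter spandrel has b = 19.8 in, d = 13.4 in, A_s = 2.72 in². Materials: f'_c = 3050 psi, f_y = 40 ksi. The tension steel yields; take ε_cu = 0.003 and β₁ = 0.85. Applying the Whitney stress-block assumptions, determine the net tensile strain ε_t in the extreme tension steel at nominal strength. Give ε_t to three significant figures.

a = A_s f_y/(0.85 f'_c b) = 2.120 in.
β₁ = 0.85, so c = a/β₁ = 2.120/0.85 = 2.494 in.
From the linear strain diagram with ε_cu = 0.003: ε_t = 0.003 (d − c)/c = 0.003 × (13.4 − 2.494)/2.494 = 0.0131.
Since ε_t ≥ 0.005, the section is tension-controlled.

ε_t ≈ 0.0131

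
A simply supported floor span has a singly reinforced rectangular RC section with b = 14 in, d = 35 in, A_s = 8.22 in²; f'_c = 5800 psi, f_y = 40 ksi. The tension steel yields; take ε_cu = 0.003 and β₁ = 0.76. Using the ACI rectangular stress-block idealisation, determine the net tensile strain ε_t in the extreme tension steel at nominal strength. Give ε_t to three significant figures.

a = A_s f_y/(0.85 f'_c b) = 4.764 in.
β₁ = 0.76, so c = a/β₁ = 4.764/0.76 = 6.268 in.
From the linear strain diagram with ε_cu = 0.003: ε_t = 0.003 (d − c)/c = 0.003 × (35 − 6.268)/6.268 = 0.0138.
Since ε_t ≥ 0.005, the section is tension-controlled.

ε_t ≈ 0.0138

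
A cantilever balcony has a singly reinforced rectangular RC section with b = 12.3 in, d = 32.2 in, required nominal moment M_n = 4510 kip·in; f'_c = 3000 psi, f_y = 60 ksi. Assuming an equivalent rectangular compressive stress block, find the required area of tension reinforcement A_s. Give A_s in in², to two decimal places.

A_s ≈ 2.52 in²

From M_n = 0.85 f'_c a b (d − a/2):
a = d − √(d² − 2M_n/(0.85 f'_c b)) = 32.2 − √(32.2² − 2 × 4510/(0.85 × 3 × 12.3)) = 4.827 in.
A_s = 0.85 f'_c a b / f_y = 0.85 × 3 × 4.827 × 12.3 / 60 = 2.523 in².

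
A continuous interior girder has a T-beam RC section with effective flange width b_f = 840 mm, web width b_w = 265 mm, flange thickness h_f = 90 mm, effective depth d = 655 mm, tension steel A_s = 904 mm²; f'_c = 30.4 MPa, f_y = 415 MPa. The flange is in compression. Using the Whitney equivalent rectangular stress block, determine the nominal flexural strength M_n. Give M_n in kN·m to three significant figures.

M_n ≈ 242 kN·m

Tension: T = A_s f_y = 904 × 415 = 375160 N.
Try a within the flange: a = T/(0.85 f'_c b_f) = 375160/(0.85 × 30.4 × 840) = 17.28 mm.
Since a = 17.28 ≤ h_f = 90 mm, the stress block lies entirely in the flange; analyse as a rectangular beam of width b_f.
M_n = T(d − a/2) = 375160 × (655 − 8.64) = 242.49 × 10⁶ N·mm.
M_n = 242.49 kN·m.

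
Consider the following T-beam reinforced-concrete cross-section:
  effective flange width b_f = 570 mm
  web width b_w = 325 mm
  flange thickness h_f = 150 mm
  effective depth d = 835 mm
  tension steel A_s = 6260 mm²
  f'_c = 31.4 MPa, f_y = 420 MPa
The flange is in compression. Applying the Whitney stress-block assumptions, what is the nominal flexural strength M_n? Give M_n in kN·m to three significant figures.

M_n ≈ 1970 kN·m

Tension: T = A_s f_y = 6260 × 420 = 2629200 N.
Try a within the flange: a = T/(0.85 f'_c b_f) = 2629200/(0.85 × 31.4 × 570) = 172.82 mm.
a = 172.82 > h_f = 150 mm: the block extends into the web. Split into flange-overhang and web parts.
C_f = 0.85 f'_c (b_f − b_w) h_f = 0.85 × 31.4 × (570 − 325) × 150 = 980858 N.
Remaining web compression depth: a_w = (T − C_f)/(0.85 f'_c b_w) = (2629200 − 980858)/(0.85 × 31.4 × 325) = 190.03 mm.
M_n = C_f(d − h_f/2) + (T − C_f)(d − a_w/2) = 980858 × (835 − 75) + 1648342 × (835 − 95.015) = 745.45 + 1219.75 = 1965.20 × 10⁶ N·mm.
M_n = 1965.20 kN·m.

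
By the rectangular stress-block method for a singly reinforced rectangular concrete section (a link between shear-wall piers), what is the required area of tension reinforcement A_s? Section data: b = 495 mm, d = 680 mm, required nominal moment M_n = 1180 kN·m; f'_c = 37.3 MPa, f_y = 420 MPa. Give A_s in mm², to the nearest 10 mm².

A_s ≈ 4540 mm²

With M_n = 0.85 f'_c a b (d − a/2), solve the quadratic for a:
a = d − √(d² − 2M_n/(0.85 f'_c b)) = 680 − √(680² − 2 × 1180×10⁶/(0.85 × 37.3 × 495)) = 121.41 mm.
A_s = 0.85 f'_c a b / f_y = 0.85 × 37.3 × 121.41 × 495 / 420 = 4536.7 mm².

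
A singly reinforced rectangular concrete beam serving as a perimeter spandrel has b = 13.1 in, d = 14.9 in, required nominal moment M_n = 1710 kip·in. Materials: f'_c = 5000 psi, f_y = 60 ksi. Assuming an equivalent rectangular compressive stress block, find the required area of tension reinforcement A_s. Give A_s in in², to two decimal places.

From M_n = 0.85 f'_c a b (d − a/2):
a = d − √(d² − 2M_n/(0.85 f'_c b)) = 14.9 − √(14.9² − 2 × 1710/(0.85 × 5 × 13.1)) = 2.228 in.
A_s = 0.85 f'_c a b / f_y = 0.85 × 5 × 2.228 × 13.1 / 60 = 2.067 in².

A_s ≈ 2.07 in²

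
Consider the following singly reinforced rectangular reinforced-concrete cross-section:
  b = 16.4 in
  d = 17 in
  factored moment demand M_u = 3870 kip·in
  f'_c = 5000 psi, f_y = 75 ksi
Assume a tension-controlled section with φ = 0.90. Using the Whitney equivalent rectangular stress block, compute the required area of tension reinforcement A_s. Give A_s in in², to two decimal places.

M_n = M_u/φ = 3870/0.90 = 4300 kip·in.
From M_n = 0.85 f'_c a b (d − a/2):
a = d − √(d² − 2M_n/(0.85 f'_c b)) = 17 − √(17² − 2 × 4300/(0.85 × 5 × 16.4)) = 4.131 in.
A_s = 0.85 f'_c a b / f_y = 0.85 × 5 × 4.131 × 16.4 / 75 = 3.839 in².

A_s ≈ 3.84 in²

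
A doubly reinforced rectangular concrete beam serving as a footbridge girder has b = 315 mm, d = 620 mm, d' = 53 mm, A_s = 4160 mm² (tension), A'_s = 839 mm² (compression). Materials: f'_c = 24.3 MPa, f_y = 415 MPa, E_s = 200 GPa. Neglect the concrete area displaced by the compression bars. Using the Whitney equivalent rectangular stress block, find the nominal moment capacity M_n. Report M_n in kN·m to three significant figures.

M_n ≈ 906 kN·m

Assume both tension and compression steel yield.
Net tension couple steel: A_s − A'_s = 3321 mm².
a = (A_s − A'_s) f_y / (0.85 f'_c b) = 1378215/(0.85 × 24.3 × 315) = 211.83 mm.
c = a/β₁ = 211.83/0.85 = 249.21 mm; ε'_s = 0.003(c − d')/c = 0.0024 ≥ f_y/E_s = 0.0021, so compression steel does yield.
M_n = (A_s − A'_s) f_y (d − a/2) + A'_s f_y (d − d') = [1378215 × (620 − 105.915) + 348185 × (620 − 53)] × 10⁻⁶ = 708.52 + 197.42 = 905.94 kN·m.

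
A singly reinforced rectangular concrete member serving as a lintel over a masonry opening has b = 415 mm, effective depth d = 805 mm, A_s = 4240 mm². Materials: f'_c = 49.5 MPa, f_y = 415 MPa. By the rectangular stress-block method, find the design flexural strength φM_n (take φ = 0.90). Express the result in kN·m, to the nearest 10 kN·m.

T = A_s f_y = 4240 × 415 = 1759600 N = 1759.6 kN.
From C = T: a = T/(0.85 f'_c b) = 1759600/(0.85 × 49.5 × 415) = 100.77 mm.
M_n = T(d − a/2) = 1759.6 kN × (805 − 50.385) mm = 1327.82 kN·m.
φM_n = 0.90 × 1327.82 = 1195.04 kN·m.

φM_n ≈ 1200 kN·m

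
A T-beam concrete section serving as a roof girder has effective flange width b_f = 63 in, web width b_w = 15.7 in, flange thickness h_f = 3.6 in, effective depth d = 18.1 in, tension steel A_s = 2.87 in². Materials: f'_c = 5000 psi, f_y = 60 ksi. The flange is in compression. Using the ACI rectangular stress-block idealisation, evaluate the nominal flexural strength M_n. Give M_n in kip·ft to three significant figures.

Tension: T = A_s f_y = 2.87 × 60 = 172.2 kips.
Try a within the flange: a = T/(0.85 f'_c b_f) = 172.2/(0.85 × 5 × 63) = 0.643 in.
Since a = 0.643 ≤ h_f = 3.6 in, the stress block lies entirely in the flange; analyse as a rectangular beam of width b_f.
M_n = T(d − a/2) = 172.2 × (18.1 − 0.3215) = 3061.5 kip·in.
M_n = 3061.5/12 = 255.13 kip·ft.

M_n ≈ 255 kip·ft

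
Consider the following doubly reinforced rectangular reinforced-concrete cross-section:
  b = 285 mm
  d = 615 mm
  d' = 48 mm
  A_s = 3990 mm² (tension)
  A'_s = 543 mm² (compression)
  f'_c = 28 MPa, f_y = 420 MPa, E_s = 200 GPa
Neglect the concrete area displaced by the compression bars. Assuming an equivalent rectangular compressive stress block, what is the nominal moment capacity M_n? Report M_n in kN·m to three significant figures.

Assume both tension and compression steel yield.
Net tension couple steel: A_s − A'_s = 3447 mm².
a = (A_s − A'_s) f_y / (0.85 f'_c b) = 1447740/(0.85 × 28 × 285) = 213.44 mm.
c = a/β₁ = 213.44/0.85 = 251.11 mm; ε'_s = 0.003(c − d')/c = 0.0024 ≥ f_y/E_s = 0.0021, so compression steel does yield.
M_n = (A_s − A'_s) f_y (d − a/2) + A'_s f_y (d − d') = [1447740 × (615 − 106.72) + 228060 × (615 − 48)] × 10⁻⁶ = 735.86 + 129.31 = 865.17 kN·m.

M_n ≈ 865 kN·m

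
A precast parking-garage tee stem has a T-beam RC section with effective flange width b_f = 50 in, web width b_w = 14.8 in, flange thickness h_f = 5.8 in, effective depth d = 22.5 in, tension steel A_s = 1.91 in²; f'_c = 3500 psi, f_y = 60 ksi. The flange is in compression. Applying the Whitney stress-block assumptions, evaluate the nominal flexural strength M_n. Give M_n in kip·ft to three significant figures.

Tension: T = A_s f_y = 1.91 × 60 = 114.6 kips.
Try a within the flange: a = T/(0.85 f'_c b_f) = 114.6/(0.85 × 3.5 × 50) = 0.770 in.
Since a = 0.770 ≤ h_f = 5.8 in, the stress block lies entirely in the flange; analyse as a rectangular beam of width b_f.
M_n = T(d − a/2) = 114.6 × (22.5 − 0.385) = 2534.4 kip·in.
M_n = 2534.4/12 = 211.20 kip·ft.

M_n ≈ 211 kip·ft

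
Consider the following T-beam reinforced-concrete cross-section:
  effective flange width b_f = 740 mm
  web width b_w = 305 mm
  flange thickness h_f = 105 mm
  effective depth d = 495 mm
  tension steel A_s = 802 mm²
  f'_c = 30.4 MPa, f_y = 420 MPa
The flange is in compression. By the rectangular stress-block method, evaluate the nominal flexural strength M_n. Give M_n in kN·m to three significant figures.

Tension: T = A_s f_y = 802 × 420 = 336840 N.
Try a within the flange: a = T/(0.85 f'_c b_f) = 336840/(0.85 × 30.4 × 740) = 17.62 mm.
Since a = 17.62 ≤ h_f = 105 mm, the stress block lies entirely in the flange; analyse as a rectangular beam of width b_f.
M_n = T(d − a/2) = 336840 × (495 − 8.81) = 163.77 × 10⁶ N·mm.
M_n = 163.77 kN·m.

M_n ≈ 164 kN·m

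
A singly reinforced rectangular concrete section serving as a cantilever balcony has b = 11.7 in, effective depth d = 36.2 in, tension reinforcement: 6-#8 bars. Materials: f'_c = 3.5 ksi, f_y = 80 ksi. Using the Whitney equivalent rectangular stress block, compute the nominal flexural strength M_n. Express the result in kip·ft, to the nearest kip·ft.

A_s = 6 × 0.79 = 4.74 in².
T = A_s f_y = 4.74 × 80 = 379.2 kips.
a = T/(0.85 f'_c b) = 379.2/(0.85 × 3.5 × 11.7) = 10.894 in.
M_n = T(d − a/2) = 379.2 × (36.2 − 5.447) = 11661.5 kip·in = 11661.5/12 = 971.79 kip·ft.

M_n ≈ 972 kip·ft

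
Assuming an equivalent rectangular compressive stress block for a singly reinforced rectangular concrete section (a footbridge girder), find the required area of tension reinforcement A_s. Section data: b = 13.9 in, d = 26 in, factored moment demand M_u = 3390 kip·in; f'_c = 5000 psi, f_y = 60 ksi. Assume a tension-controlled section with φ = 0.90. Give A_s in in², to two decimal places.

A_s ≈ 2.54 in²

M_n = M_u/φ = 3390/0.90 = 3766.67 kip·in.
From M_n = 0.85 f'_c a b (d − a/2):
a = d − √(d² − 2M_n/(0.85 f'_c b)) = 26 − √(26² − 2 × 3766.67/(0.85 × 5 × 13.9)) = 2.580 in.
A_s = 0.85 f'_c a b / f_y = 0.85 × 5 × 2.580 × 13.9 / 60 = 2.540 in².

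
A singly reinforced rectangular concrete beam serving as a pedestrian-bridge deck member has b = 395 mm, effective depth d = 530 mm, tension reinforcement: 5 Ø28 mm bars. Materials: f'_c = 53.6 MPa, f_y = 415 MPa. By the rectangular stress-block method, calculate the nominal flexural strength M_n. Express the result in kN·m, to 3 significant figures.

A_s = 5 × 616 = 3080 mm².
T = A_s f_y = 3080 × 415 = 1278200 N = 1278.2 kN.
From C = T: a = T/(0.85 f'_c b) = 1278200/(0.85 × 53.6 × 395) = 71.03 mm.
M_n = T(d − a/2) = 1278.2 kN × (530 − 35.515) mm = 632.05 kN·m.

M_n ≈ 632 kN·m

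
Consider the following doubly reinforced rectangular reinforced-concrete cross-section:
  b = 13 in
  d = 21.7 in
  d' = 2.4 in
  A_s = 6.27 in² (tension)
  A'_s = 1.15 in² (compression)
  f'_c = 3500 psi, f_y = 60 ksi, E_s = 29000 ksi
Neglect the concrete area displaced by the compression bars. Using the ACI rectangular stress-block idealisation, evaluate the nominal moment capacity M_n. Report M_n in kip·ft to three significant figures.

Assume both steels yield.
a = (A_s − A'_s) f_y/(0.85 f'_c b) = (6.27 − 1.15) × 60/(0.85 × 3.5 × 13) = 7.943 in.
c = a/β₁ = 7.943/0.85 = 9.345 in; ε'_s = 0.003(c − d')/c = 0.0022 ≥ ε_y = 0.0021, so the compression steel yields.
M_n = (A_s − A'_s) f_y (d − a/2) + A'_s f_y (d − d') = 307.2 × (21.7 − 3.9715) + 69 × (21.7 − 2.4) = 5446.2 + 1331.7 = 6777.9 kip·in = 6777.9/12 = 564.83 kip·ft.

M_n ≈ 565 kip·ft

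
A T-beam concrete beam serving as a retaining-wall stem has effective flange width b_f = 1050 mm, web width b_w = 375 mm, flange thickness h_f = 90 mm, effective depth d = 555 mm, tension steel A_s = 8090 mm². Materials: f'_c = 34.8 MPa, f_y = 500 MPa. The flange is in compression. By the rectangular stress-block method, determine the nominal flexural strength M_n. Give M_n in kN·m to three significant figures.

M_n ≈ 1940 kN·m

Tension: T = A_s f_y = 8090 × 500 = 4045000 N.
Try a within the flange: a = T/(0.85 f'_c b_f) = 4045000/(0.85 × 34.8 × 1050) = 130.24 mm.
a = 130.24 > h_f = 90 mm: the block extends into the web. Split into flange-overhang and web parts.
C_f = 0.85 f'_c (b_f − b_w) h_f = 0.85 × 34.8 × (1050 − 375) × 90 = 1796985 N.
Remaining web compression depth: a_w = (T − C_f)/(0.85 f'_c b_w) = (4045000 − 1796985)/(0.85 × 34.8 × 375) = 202.66 mm.
M_n = C_f(d − h_f/2) + (T − C_f)(d − a_w/2) = 1796985 × (555 − 45) + 2248015 × (555 − 101.33) = 916.46 + 1019.86 = 1936.32 × 10⁶ N·mm.
M_n = 1936.32 kN·m.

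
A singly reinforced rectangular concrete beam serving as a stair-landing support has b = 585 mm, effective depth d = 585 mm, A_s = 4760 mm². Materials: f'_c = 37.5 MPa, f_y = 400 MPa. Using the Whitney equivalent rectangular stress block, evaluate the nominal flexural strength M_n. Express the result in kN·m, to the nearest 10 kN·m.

M_n ≈ 1020 kN·m

T = A_s f_y = 4760 × 400 = 1904000 N = 1904 kN.
From C = T: a = T/(0.85 f'_c b) = 1904000/(0.85 × 37.5 × 585) = 102.11 mm.
M_n = T(d − a/2) = 1904 kN × (585 − 51.055) mm = 1016.63 kN·m.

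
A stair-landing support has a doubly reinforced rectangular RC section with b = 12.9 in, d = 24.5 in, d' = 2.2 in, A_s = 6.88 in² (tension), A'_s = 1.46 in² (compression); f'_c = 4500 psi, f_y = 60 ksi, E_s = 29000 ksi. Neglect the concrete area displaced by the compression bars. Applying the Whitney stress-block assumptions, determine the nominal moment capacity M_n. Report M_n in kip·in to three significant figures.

M_n ≈ 8850 kip·in

Assume both steels yield.
a = (A_s − A'_s) f_y/(0.85 f'_c b) = (6.88 − 1.46) × 60/(0.85 × 4.5 × 12.9) = 6.591 in.
c = a/β₁ = 6.591/0.825 = 7.989 in; ε'_s = 0.003(c − d')/c = 0.0022 ≥ ε_y = 0.0021, so the compression steel yields.
M_n = (A_s − A'_s) f_y (d − a/2) + A'_s f_y (d − d') = 325.2 × (24.5 − 3.2955) + 87.6 × (24.5 − 2.2) = 6895.7 + 1953.5 = 8849.2 kip·in.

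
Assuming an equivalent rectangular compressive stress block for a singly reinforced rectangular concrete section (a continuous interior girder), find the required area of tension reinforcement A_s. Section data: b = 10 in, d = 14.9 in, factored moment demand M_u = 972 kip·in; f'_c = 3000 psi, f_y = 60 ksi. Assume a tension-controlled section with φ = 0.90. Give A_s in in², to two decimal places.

A_s ≈ 1.35 in²

M_n = M_u/φ = 972/0.90 = 1080 kip·in.
From M_n = 0.85 f'_c a b (d − a/2):
a = d − √(d² − 2M_n/(0.85 f'_c b)) = 14.9 − √(14.9² − 2 × 1080/(0.85 × 3 × 10)) = 3.182 in.
A_s = 0.85 f'_c a b / f_y = 0.85 × 3 × 3.182 × 10 / 60 = 1.352 in².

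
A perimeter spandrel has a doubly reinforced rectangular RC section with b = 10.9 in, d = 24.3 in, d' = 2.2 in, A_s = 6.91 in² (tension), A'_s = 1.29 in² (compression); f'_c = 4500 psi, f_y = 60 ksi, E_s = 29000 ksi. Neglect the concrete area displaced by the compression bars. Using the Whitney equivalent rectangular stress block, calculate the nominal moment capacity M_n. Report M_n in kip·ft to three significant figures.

M_n ≈ 712 kip·ft

Assume both steels yield.
a = (A_s − A'_s) f_y/(0.85 f'_c b) = (6.91 − 1.29) × 60/(0.85 × 4.5 × 10.9) = 8.088 in.
c = a/β₁ = 8.088/0.825 = 9.804 in; ε'_s = 0.003(c − d')/c = 0.0023 ≥ ε_y = 0.0021, so the compression steel yields.
M_n = (A_s − A'_s) f_y (d − a/2) + A'_s f_y (d − d') = 337.2 × (24.3 − 4.044) + 77.4 × (24.3 − 2.2) = 6830.3 + 1710.5 = 8540.8 kip·in = 8540.8/12 = 711.73 kip·ft.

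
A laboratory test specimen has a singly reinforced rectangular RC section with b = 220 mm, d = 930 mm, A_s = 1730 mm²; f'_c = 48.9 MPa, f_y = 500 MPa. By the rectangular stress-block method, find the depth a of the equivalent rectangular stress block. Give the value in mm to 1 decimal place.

a ≈ 94.6 mm

T = A_s f_y = 1730 × 500 = 865000 N = 865 kN.
Setting C = 0.85 f'_c a b equal to T: a = 865000/(0.85 × 48.9 × 220) = 94.6 mm.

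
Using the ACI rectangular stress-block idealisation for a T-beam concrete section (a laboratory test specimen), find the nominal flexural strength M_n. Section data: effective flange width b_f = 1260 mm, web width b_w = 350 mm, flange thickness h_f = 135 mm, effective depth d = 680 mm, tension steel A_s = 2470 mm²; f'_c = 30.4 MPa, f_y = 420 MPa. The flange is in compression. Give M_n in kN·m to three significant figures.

Tension: T = A_s f_y = 2470 × 420 = 1037400 N.
Try a within the flange: a = T/(0.85 f'_c b_f) = 1037400/(0.85 × 30.4 × 1260) = 31.86 mm.
Since a = 31.86 ≤ h_f = 135 mm, the stress block lies entirely in the flange; analyse as a rectangular beam of width b_f.
M_n = T(d − a/2) = 1037400 × (680 − 15.93) = 688.91 × 10⁶ N·mm.
M_n = 688.91 kN·m.

M_n ≈ 689 kN·m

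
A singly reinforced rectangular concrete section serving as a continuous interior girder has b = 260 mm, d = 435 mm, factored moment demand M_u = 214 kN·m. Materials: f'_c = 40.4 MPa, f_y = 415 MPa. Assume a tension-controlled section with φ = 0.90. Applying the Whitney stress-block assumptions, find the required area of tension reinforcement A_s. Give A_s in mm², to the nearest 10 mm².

M_n = M_u/φ = 214/0.90 = 237.778 kN·m.
With M_n = 0.85 f'_c a b (d − a/2), solve the quadratic for a:
a = d − √(d² − 2M_n/(0.85 f'_c b)) = 435 − √(435² − 2 × 237.778×10⁶/(0.85 × 40.4 × 260)) = 66.27 mm.
A_s = 0.85 f'_c a b / f_y = 0.85 × 40.4 × 66.27 × 260 / 415 = 1425.7 mm².

A_s ≈ 1430 mm²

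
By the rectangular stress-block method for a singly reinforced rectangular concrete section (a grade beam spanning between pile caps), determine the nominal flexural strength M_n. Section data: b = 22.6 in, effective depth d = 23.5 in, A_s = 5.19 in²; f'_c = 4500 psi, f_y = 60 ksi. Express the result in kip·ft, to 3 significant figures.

T = A_s f_y = 5.19 × 60 = 311.4 kips.
a = T/(0.85 f'_c b) = 311.4/(0.85 × 4.5 × 22.6) = 3.602 in.
M_n = T(d − a/2) = 311.4 × (23.5 − 1.801) = 6757.1 kip·in = 6757.1/12 = 563.09 kip·ft.

M_n ≈ 563 kip·ft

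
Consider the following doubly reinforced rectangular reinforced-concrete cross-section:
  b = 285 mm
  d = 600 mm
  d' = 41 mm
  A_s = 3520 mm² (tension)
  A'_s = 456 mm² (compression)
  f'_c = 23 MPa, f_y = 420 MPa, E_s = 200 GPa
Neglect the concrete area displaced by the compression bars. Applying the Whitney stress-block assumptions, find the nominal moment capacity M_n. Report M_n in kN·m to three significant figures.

M_n ≈ 731 kN·m

Assume both tension and compression steel yield.
Net tension couple steel: A_s − A'_s = 3064 mm².
a = (A_s − A'_s) f_y / (0.85 f'_c b) = 1286880/(0.85 × 23 × 285) = 230.97 mm.
c = a/β₁ = 230.97/0.85 = 271.73 mm; ε'_s = 0.003(c − d')/c = 0.0025 ≥ f_y/E_s = 0.0021, so compression steel does yield.
M_n = (A_s − A'_s) f_y (d − a/2) + A'_s f_y (d − d') = [1286880 × (600 − 115.485) + 191520 × (600 − 41)] × 10⁻⁶ = 623.51 + 107.06 = 730.57 kN·m.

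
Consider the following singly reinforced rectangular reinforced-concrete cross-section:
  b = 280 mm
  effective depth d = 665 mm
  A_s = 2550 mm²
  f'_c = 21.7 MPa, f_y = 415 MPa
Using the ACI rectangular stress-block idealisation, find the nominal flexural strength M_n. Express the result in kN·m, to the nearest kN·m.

T = A_s f_y = 2550 × 415 = 1058250 N = 1058.25 kN.
From C = T: a = T/(0.85 f'_c b) = 1058250/(0.85 × 21.7 × 280) = 204.90 mm.
M_n = T(d − a/2) = 1058.25 kN × (665 − 102.45) mm = 595.32 kN·m.

M_n ≈ 595 kN·m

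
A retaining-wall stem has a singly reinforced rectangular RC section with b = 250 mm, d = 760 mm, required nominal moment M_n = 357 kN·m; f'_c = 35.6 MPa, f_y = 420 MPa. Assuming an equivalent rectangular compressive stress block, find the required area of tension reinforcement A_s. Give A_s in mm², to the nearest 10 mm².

With M_n = 0.85 f'_c a b (d − a/2), solve the quadratic for a:
a = d − √(d² − 2M_n/(0.85 f'_c b)) = 760 − √(760² − 2 × 357×10⁶/(0.85 × 35.6 × 250)) = 64.86 mm.
A_s = 0.85 f'_c a b / f_y = 0.85 × 35.6 × 64.86 × 250 / 420 = 1168.3 mm².

A_s ≈ 1170 mm²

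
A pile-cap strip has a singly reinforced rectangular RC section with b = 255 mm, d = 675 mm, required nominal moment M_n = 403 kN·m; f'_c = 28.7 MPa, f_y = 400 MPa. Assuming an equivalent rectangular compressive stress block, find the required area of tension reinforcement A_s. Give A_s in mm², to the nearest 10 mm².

A_s ≈ 1620 mm²

With M_n = 0.85 f'_c a b (d − a/2), solve the quadratic for a:
a = d − √(d² − 2M_n/(0.85 f'_c b)) = 675 − √(675² − 2 × 403×10⁶/(0.85 × 28.7 × 255)) = 103.99 mm.
A_s = 0.85 f'_c a b / f_y = 0.85 × 28.7 × 103.99 × 255 / 400 = 1617.2 mm².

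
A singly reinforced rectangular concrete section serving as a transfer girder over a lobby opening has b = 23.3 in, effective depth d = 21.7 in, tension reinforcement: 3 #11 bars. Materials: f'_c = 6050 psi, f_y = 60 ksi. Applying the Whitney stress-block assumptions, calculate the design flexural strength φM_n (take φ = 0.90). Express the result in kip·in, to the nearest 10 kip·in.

A_s = 3 × 1.56 = 4.68 in².
T = A_s f_y = 4.68 × 60 = 280.8 kips.
a = T/(0.85 f'_c b) = 280.8/(0.85 × 6.05 × 23.3) = 2.344 in.
M_n = T(d − a/2) = 280.8 × (21.7 − 1.172) = 5764.3 kip·in.
φM_n = 0.90 × 5764.3 = 5187.9 kip·in.

φM_n ≈ 5190 kip·in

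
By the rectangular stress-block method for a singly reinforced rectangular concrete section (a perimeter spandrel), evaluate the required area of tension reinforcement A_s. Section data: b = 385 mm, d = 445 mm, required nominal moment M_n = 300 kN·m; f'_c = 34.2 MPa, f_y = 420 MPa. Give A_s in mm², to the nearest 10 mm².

A_s ≈ 1730 mm²

With M_n = 0.85 f'_c a b (d − a/2), solve the quadratic for a:
a = d − √(d² − 2M_n/(0.85 f'_c b)) = 445 − √(445² − 2 × 300×10⁶/(0.85 × 34.2 × 385)) = 64.98 mm.
A_s = 0.85 f'_c a b / f_y = 0.85 × 34.2 × 64.98 × 385 / 420 = 1731.6 mm².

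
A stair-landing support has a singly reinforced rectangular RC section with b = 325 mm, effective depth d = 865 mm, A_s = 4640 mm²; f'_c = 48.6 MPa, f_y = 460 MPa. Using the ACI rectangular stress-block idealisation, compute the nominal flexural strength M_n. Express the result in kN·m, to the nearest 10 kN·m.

M_n ≈ 1680 kN·m

T = A_s f_y = 4640 × 460 = 2134400 N = 2134.4 kN.
From C = T: a = T/(0.85 f'_c b) = 2134400/(0.85 × 48.6 × 325) = 158.98 mm.
M_n = T(d − a/2) = 2134.4 kN × (865 − 79.49) mm = 1676.59 kN·m.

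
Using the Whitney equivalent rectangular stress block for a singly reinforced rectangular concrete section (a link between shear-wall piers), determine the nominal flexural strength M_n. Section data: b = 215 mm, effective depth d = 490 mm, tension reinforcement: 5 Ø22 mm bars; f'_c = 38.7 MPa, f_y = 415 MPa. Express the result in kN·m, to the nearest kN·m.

M_n ≈ 342 kN·m

A_s = 5 × 380 = 1900 mm².
T = A_s f_y = 1900 × 415 = 788500 N = 788.5 kN.
From C = T: a = T/(0.85 f'_c b) = 788500/(0.85 × 38.7 × 215) = 111.49 mm.
M_n = T(d − a/2) = 788.5 kN × (490 − 55.745) mm = 342.41 kN·m.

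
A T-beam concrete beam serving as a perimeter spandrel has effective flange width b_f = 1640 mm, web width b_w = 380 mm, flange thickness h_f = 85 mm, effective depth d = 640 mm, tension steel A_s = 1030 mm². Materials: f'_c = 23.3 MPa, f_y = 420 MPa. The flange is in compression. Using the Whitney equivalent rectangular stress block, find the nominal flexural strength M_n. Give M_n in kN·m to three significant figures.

Tension: T = A_s f_y = 1030 × 420 = 432600 N.
Try a within the flange: a = T/(0.85 f'_c b_f) = 432600/(0.85 × 23.3 × 1640) = 13.32 mm.
Since a = 13.32 ≤ h_f = 85 mm, the stress block lies entirely in the flange; analyse as a rectangular beam of width b_f.
M_n = T(d − a/2) = 432600 × (640 − 6.66) = 273.98 × 10⁶ N·mm.
M_n = 273.98 kN·m.

M_n ≈ 274 kN·m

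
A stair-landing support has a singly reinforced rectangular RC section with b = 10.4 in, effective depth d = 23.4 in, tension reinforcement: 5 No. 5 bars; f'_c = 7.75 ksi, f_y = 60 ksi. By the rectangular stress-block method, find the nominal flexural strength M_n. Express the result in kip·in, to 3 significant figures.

A_s = 5 × 0.31 = 1.55 in².
T = A_s f_y = 1.55 × 60 = 93 kips.
a = T/(0.85 f'_c b) = 93/(0.85 × 7.75 × 10.4) = 1.357 in.
M_n = T(d − a/2) = 93 × (23.4 − 0.6785) = 2113.1 kip·in.

M_n ≈ 2110 kip·in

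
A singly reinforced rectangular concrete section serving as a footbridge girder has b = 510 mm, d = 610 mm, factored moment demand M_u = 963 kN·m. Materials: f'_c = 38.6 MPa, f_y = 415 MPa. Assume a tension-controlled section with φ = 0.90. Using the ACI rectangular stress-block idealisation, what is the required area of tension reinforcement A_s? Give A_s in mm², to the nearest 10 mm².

M_n = M_u/φ = 963/0.90 = 1070 kN·m.
With M_n = 0.85 f'_c a b (d − a/2), solve the quadratic for a:
a = d − √(d² − 2M_n/(0.85 f'_c b)) = 610 − √(610² − 2 × 1070×10⁶/(0.85 × 38.6 × 510)) = 115.82 mm.
A_s = 0.85 f'_c a b / f_y = 0.85 × 38.6 × 115.82 × 510 / 415 = 4669.9 mm².

A_s ≈ 4670 mm²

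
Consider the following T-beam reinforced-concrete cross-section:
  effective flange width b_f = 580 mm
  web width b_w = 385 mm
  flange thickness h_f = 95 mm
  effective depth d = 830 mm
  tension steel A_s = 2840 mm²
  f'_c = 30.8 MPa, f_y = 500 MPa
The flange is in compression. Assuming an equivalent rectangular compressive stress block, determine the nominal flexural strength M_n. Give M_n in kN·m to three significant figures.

M_n ≈ 1110 kN·m

Tension: T = A_s f_y = 2840 × 500 = 1420000 N.
Try a within the flange: a = T/(0.85 f'_c b_f) = 1420000/(0.85 × 30.8 × 580) = 93.52 mm.
Since a = 93.52 ≤ h_f = 95 mm, the stress block lies entirely in the flange; analyse as a rectangular beam of width b_f.
M_n = T(d − a/2) = 1420000 × (830 − 46.76) = 1112.20 × 10⁶ N·mm.
M_n = 1112.20 kN·m.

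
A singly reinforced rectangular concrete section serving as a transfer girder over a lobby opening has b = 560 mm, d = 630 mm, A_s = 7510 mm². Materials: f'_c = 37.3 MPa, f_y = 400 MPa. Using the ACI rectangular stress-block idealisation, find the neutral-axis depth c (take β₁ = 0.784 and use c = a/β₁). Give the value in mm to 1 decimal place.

T = A_s f_y = 7510 × 400 = 3004000 N = 3004 kN.
Setting C = 0.85 f'_c a b equal to T: a = 3004000/(0.85 × 37.3 × 560) = 169.194 mm.
With β₁ = 0.784, c = a/β₁ = 169.194/0.784 = 215.8 mm.

c ≈ 215.8 mm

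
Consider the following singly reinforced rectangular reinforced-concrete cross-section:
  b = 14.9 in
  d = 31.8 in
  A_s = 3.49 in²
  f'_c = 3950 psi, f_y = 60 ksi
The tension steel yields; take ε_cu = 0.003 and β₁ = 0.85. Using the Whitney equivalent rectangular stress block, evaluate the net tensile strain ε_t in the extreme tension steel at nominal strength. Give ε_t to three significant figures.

ε_t ≈ 0.0164

a = A_s f_y/(0.85 f'_c b) = 4.186 in.
β₁ = 0.85, so c = a/β₁ = 4.186/0.85 = 4.925 in.
From the linear strain diagram with ε_cu = 0.003: ε_t = 0.003 (d − c)/c = 0.003 × (31.8 − 4.925)/4.925 = 0.0164.
Since ε_t ≥ 0.005, the section is tension-controlled.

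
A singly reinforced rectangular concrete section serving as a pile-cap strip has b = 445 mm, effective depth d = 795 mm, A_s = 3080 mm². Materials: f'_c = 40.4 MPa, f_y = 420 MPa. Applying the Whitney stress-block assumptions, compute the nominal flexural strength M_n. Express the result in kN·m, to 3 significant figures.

M_n ≈ 974 kN·m

T = A_s f_y = 3080 × 420 = 1293600 N = 1293.6 kN.
From C = T: a = T/(0.85 f'_c b) = 1293600/(0.85 × 40.4 × 445) = 84.65 mm.
M_n = T(d − a/2) = 1293.6 kN × (795 − 42.325) mm = 973.66 kN·m.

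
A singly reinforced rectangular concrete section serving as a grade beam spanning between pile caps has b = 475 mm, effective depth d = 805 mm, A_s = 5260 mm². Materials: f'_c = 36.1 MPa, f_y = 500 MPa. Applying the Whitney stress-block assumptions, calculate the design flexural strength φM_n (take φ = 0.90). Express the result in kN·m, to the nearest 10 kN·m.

T = A_s f_y = 5260 × 500 = 2630000 N = 2630 kN.
From C = T: a = T/(0.85 f'_c b) = 2630000/(0.85 × 36.1 × 475) = 180.44 mm.
M_n = T(d − a/2) = 2630 kN × (805 − 90.22) mm = 1879.87 kN·m.
φM_n = 0.90 × 1879.87 = 1691.88 kN·m.

φM_n ≈ 1690 kN·m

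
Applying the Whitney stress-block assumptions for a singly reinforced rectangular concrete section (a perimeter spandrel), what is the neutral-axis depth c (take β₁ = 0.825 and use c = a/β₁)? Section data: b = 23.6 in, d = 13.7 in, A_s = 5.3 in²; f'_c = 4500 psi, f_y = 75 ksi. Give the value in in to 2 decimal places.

c ≈ 5.34 in

T = A_s f_y = 5.3 × 75 = 397.5 kips.
a = T/(0.85 f'_c b) = 397.5/(0.85 × 4.5 × 23.6) = 4.4035 in.
With β₁ = 0.825, c = a/β₁ = 4.4035/0.825 = 5.34 in.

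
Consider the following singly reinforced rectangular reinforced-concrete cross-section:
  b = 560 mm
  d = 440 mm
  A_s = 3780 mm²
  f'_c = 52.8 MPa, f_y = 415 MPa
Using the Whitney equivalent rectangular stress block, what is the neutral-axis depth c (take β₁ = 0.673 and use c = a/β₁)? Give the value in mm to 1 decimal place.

T = A_s f_y = 3780 × 415 = 1568700 N = 1568.7 kN.
Setting C = 0.85 f'_c a b equal to T: a = 1568700/(0.85 × 52.8 × 560) = 62.416 mm.
With β₁ = 0.673, c = a/β₁ = 62.416/0.673 = 92.7 mm.

c ≈ 92.7 mm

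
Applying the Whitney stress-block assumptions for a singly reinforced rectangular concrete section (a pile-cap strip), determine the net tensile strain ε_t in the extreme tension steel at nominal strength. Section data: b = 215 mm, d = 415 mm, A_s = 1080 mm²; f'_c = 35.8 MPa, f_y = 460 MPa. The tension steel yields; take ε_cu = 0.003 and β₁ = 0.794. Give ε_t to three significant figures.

ε_t ≈ 0.0100

a = A_s f_y/(0.85 f'_c b) = 75.93 mm.
β₁ = 0.794, so c = a/β₁ = 75.93/0.794 = 95.63 mm.
From the linear strain diagram with ε_cu = 0.003: ε_t = 0.003 (d − c)/c = 0.003 × (415 − 95.63)/95.63 = 0.0100.
Since ε_t ≥ 0.005, the section is tension-controlled.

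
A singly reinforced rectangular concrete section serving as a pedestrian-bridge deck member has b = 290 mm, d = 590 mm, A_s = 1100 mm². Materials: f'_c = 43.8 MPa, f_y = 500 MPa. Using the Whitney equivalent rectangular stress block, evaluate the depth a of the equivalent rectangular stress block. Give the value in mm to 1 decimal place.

a ≈ 50.9 mm

T = A_s f_y = 1100 × 500 = 550000 N = 550 kN.
Setting C = 0.85 f'_c a b equal to T: a = 550000/(0.85 × 43.8 × 290) = 50.9 mm.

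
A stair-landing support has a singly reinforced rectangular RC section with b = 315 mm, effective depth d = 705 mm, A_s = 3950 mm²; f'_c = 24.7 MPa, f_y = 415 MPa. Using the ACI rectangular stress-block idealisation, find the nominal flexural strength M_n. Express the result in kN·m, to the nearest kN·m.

M_n ≈ 953 kN·m

T = A_s f_y = 3950 × 415 = 1639250 N = 1639.25 kN.
From C = T: a = T/(0.85 f'_c b) = 1639250/(0.85 × 24.7 × 315) = 247.87 mm.
M_n = T(d − a/2) = 1639.25 kN × (705 − 123.935) mm = 952.51 kN·m.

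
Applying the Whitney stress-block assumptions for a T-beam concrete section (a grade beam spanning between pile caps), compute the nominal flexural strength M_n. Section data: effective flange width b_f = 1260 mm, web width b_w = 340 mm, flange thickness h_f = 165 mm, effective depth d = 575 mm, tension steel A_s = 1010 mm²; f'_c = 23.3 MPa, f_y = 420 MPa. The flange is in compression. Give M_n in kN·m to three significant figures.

Tension: T = A_s f_y = 1010 × 420 = 424200 N.
Try a within the flange: a = T/(0.85 f'_c b_f) = 424200/(0.85 × 23.3 × 1260) = 17.00 mm.
Since a = 17.00 ≤ h_f = 165 mm, the stress block lies entirely in the flange; analyse as a rectangular beam of width b_f.
M_n = T(d − a/2) = 424200 × (575 − 8.5) = 240.31 × 10⁶ N·mm.
M_n = 240.31 kN·m.

M_n ≈ 240 kN·m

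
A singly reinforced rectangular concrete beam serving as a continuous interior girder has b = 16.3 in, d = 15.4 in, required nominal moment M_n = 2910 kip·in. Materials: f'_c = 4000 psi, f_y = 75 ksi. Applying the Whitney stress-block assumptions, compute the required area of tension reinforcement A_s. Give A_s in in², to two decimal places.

A_s ≈ 2.89 in²

From M_n = 0.85 f'_c a b (d − a/2):
a = d − √(d² − 2M_n/(0.85 f'_c b)) = 15.4 − √(15.4² − 2 × 2910/(0.85 × 4 × 16.3)) = 3.905 in.
A_s = 0.85 f'_c a b / f_y = 0.85 × 4 × 3.905 × 16.3 / 75 = 2.886 in².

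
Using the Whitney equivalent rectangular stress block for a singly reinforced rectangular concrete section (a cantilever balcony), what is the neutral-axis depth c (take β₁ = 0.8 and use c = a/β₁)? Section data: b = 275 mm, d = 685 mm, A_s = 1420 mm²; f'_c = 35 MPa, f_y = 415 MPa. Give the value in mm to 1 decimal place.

T = A_s f_y = 1420 × 415 = 589300 N = 589.3 kN.
Setting C = 0.85 f'_c a b equal to T: a = 589300/(0.85 × 35 × 275) = 72.031 mm.
With β₁ = 0.8, c = a/β₁ = 72.031/0.8 = 90.0 mm.

c ≈ 90.0 mm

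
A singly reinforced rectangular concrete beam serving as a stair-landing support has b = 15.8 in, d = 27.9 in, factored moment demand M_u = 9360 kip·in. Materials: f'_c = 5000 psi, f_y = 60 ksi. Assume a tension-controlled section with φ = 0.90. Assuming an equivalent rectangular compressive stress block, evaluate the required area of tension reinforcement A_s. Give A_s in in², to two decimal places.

M_n = M_u/φ = 9360/0.90 = 10400 kip·in.
From M_n = 0.85 f'_c a b (d − a/2):
a = d − √(d² − 2M_n/(0.85 f'_c b)) = 27.9 − √(27.9² − 2 × 10400/(0.85 × 5 × 15.8)) = 6.252 in.
A_s = 0.85 f'_c a b / f_y = 0.85 × 5 × 6.252 × 15.8 / 60 = 6.997 in².

A_s ≈ 7.00 in²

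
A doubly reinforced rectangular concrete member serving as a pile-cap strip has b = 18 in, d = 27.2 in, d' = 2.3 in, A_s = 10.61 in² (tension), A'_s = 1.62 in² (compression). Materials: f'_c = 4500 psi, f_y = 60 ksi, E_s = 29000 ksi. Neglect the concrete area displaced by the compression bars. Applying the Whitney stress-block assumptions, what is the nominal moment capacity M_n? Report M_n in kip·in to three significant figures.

M_n ≈ 15000 kip·in

Assume both steels yield.
a = (A_s − A'_s) f_y/(0.85 f'_c b) = (10.61 − 1.62) × 60/(0.85 × 4.5 × 18) = 7.834 in.
c = a/β₁ = 7.834/0.825 = 9.496 in; ε'_s = 0.003(c − d')/c = 0.0023 ≥ ε_y = 0.0021, so the compression steel yields.
M_n = (A_s − A'_s) f_y (d − a/2) + A'_s f_y (d − d') = 539.4 × (27.2 − 3.917) + 97.2 × (27.2 − 2.3) = 12558.9 + 2420.3 = 14979.2 kip·in.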